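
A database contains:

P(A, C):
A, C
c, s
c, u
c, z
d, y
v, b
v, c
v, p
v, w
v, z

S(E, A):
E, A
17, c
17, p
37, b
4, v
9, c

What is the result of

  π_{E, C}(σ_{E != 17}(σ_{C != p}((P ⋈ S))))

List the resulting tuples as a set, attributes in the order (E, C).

Natural join on A: {(c, s, 17), (c, s, 9), (c, u, 17), (c, u, 9), (c, z, 17), (c, z, 9), (v, b, 4), (v, c, 4), (v, p, 4), (v, w, 4), (v, z, 4)}
Selection C != p: {(c, s, 17), (c, s, 9), (c, u, 17), (c, u, 9), (c, z, 17), (c, z, 9), (v, b, 4), (v, c, 4), (v, w, 4), (v, z, 4)}
Selection E != 17: {(c, s, 9), (c, u, 9), (c, z, 9), (v, b, 4), (v, c, 4), (v, w, 4), (v, z, 4)}
Projecting to E, C: {(4, b), (4, c), (4, w), (4, z), (9, s), (9, u), (9, z)}

{(4, b), (4, c), (4, w), (4, z), (9, s), (9, u), (9, z)}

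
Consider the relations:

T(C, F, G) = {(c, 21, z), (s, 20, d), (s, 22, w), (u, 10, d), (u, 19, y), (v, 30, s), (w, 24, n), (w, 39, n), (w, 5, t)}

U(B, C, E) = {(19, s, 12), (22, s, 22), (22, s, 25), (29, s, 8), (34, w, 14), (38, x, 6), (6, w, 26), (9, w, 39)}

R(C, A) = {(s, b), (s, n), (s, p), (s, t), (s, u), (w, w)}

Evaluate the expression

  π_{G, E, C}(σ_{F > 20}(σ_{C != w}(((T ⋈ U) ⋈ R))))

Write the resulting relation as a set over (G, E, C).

T ⋈ U (natural join on C): {(s, 20, d, 19, 12), (s, 20, d, 22, 22), (s, 20, d, 22, 25), (s, 20, d, 29, 8), (s, 22, w, 19, 12), (s, 22, w, 22, 22), (s, 22, w, 22, 25), (s, 22, w, 29, 8), (w, 24, n, 34, 14), (w, 24, n, 6, 26), (w, 24, n, 9, 39), (w, 39, n, 34, 14), (w, 39, n, 6, 26), (w, 39, n, 9, 39), (w, 5, t, 34, 14), (w, 5, t, 6, 26), (w, 5, t, 9, 39)}
(T ⋈ U) ⋈ R (natural join on C): {(s, 20, d, 19, 12, b), (s, 20, d, 19, 12, n), (s, 20, d, 19, 12, p), (s, 20, d, 19, 12, t), (s, 20, d, 19, 12, u), (s, 20, d, 22, 22, b), (s, 20, d, 22, 22, n), (s, 20, d, 22, 22, p), (s, 20, d, 22, 22, t), (s, 20, d, 22, 22, u), (s, 20, d, 22, 25, b), (s, 20, d, 22, 25, n), (s, 20, d, 22, 25, p), (s, 20, d, 22, 25, t), (s, 20, d, 22, 25, u), (s, 20, d, 29, 8, b), (s, 20, d, 29, 8, n), (s, 20, d, 29, 8, p), (s, 20, d, 29, 8, t), (s, 20, d, 29, 8, u), (s, 22, w, 19, 12, b), (s, 22, w, 19, 12, n), (s, 22, w, 19, 12, p), (s, 22, w, 19, 12, t), (s, 22, w, 19, 12, u), (s, 22, w, 22, 22, b), (s, 22, w, 22, 22, n), (s, 22, w, 22, 22, p), (s, 22, w, 22, 22, t), (s, 22, w, 22, 22, u), (s, 22, w, 22, 25, b), (s, 22, w, 22, 25, n), (s, 22, w, 22, 25, p), (s, 22, w, 22, 25, t), (s, 22, w, 22, 25, u), (s, 22, w, 29, 8, b), (s, 22, w, 29, 8, n), (s, 22, w, 29, 8, p), (s, 22, w, 29, 8, t), (s, 22, w, 29, 8, u), (w, 24, n, 34, 14, w), (w, 24, n, 6, 26, w), (w, 24, n, 9, 39, w), (w, 39, n, 34, 14, w), (w, 39, n, 6, 26, w), (w, 39, n, 9, 39, w), (w, 5, t, 34, 14, w), (w, 5, t, 6, 26, w), (w, 5, t, 9, 39, w)}
Filtering on C != w leaves {(s, 20, d, 19, 12, b), (s, 20, d, 19, 12, n), (s, 20, d, 19, 12, p), (s, 20, d, 19, 12, t), (s, 20, d, 19, 12, u), (s, 20, d, 22, 22, b), (s, 20, d, 22, 22, n), (s, 20, d, 22, 22, p), (s, 20, d, 22, 22, t), (s, 20, d, 22, 22, u), (s, 20, d, 22, 25, b), (s, 20, d, 22, 25, n), (s, 20, d, 22, 25, p), (s, 20, d, 22, 25, t), (s, 20, d, 22, 25, u), (s, 20, d, 29, 8, b), (s, 20, d, 29, 8, n), (s, 20, d, 29, 8, p), (s, 20, d, 29, 8, t), (s, 20, d, 29, 8, u), (s, 22, w, 19, 12, b), (s, 22, w, 19, 12, n), (s, 22, w, 19, 12, p), (s, 22, w, 19, 12, t), (s, 22, w, 19, 12, u), (s, 22, w, 22, 22, b), (s, 22, w, 22, 22, n), (s, 22, w, 22, 22, p), (s, 22, w, 22, 22, t), (s, 22, w, 22, 22, u), (s, 22, w, 22, 25, b), (s, 22, w, 22, 25, n), (s, 22, w, 22, 25, p), (s, 22, w, 22, 25, t), (s, 22, w, 22, 25, u), (s, 22, w, 29, 8, b), (s, 22, w, 29, 8, n), (s, 22, w, 29, 8, p), (s, 22, w, 29, 8, t), (s, 22, w, 29, 8, u)}.
Filtering on F > 20 leaves {(s, 22, w, 19, 12, b), (s, 22, w, 19, 12, n), (s, 22, w, 19, 12, p), (s, 22, w, 19, 12, t), (s, 22, w, 19, 12, u), (s, 22, w, 22, 22, b), (s, 22, w, 22, 22, n), (s, 22, w, 22, 22, p), (s, 22, w, 22, 22, t), (s, 22, w, 22, 22, u), (s, 22, w, 22, 25, b), (s, 22, w, 22, 25, n), (s, 22, w, 22, 25, p), (s, 22, w, 22, 25, t), (s, 22, w, 22, 25, u), (s, 22, w, 29, 8, b), (s, 22, w, 29, 8, n), (s, 22, w, 29, 8, p), (s, 22, w, 29, 8, t), (s, 22, w, 29, 8, u)}.
Keep only column(s) G, E, C (16 duplicate(s) eliminated): {(w, 12, s), (w, 22, s), (w, 25, s), (w, 8, s)}

{(w, 12, s), (w, 22, s), (w, 25, s), (w, 8, s)}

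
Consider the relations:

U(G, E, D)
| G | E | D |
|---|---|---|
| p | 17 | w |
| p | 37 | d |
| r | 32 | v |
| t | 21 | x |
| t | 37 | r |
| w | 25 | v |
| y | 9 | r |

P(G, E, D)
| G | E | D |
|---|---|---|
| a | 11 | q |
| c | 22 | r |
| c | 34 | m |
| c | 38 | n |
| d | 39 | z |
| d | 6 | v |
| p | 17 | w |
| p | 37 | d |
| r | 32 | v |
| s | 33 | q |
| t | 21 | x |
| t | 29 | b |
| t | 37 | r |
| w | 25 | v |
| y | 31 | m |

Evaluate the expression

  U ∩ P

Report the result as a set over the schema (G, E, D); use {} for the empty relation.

{(p, 17, w), (p, 37, d), (r, 32, v), (t, 21, x), (t, 37, r), (w, 25, v)}

Taking the intersection: {(p, 17, w), (p, 37, d), (r, 32, v), (t, 21, x), (t, 37, r), (w, 25, v)}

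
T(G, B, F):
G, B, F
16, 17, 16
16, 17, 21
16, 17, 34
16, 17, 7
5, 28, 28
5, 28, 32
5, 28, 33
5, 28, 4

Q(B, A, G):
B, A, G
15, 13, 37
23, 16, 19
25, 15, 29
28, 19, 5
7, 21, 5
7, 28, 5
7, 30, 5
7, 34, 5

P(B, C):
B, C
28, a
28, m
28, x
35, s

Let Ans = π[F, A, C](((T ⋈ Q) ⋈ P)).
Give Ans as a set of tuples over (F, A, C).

Joining T and Q on G, B yields {(5, 28, 28, 19), (5, 28, 32, 19), (5, 28, 33, 19), (5, 28, 4, 19)}.
Joining (T ⋈ Q) and P on B yields {(5, 28, 28, 19, a), (5, 28, 28, 19, m), (5, 28, 28, 19, x), (5, 28, 32, 19, a), (5, 28, 32, 19, m), (5, 28, 32, 19, x), (5, 28, 33, 19, a), (5, 28, 33, 19, m), (5, 28, 33, 19, x), (5, 28, 4, 19, a), (5, 28, 4, 19, m), (5, 28, 4, 19, x)}.
π[F, A, C]: project onto (F, A, C) → {(28, 19, a), (28, 19, m), (28, 19, x), (32, 19, a), (32, 19, m), (32, 19, x), (33, 19, a), (33, 19, m), (33, 19, x), (4, 19, a), (4, 19, m), (4, 19, x)}

{(28, 19, a), (28, 19, m), (28, 19, x), (32, 19, a), (32, 19, m), (32, 19, x), (33, 19, a), (33, 19, m), (33, 19, x), (4, 19, a), (4, 19, m), (4, 19, x)}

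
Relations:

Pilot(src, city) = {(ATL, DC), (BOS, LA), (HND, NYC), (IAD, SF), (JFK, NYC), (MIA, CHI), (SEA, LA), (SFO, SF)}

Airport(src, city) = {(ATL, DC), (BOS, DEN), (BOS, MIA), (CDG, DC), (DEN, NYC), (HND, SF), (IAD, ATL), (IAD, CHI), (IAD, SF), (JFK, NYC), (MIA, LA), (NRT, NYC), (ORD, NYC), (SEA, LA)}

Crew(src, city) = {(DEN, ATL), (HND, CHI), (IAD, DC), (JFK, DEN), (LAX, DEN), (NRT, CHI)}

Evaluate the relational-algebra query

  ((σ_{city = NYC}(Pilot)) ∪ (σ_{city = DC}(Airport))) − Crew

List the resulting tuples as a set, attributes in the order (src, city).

Selection city = NYC: {(HND, NYC), (JFK, NYC)}
Selection city = DC: {(ATL, DC), (CDG, DC)}
Taking the union: {(ATL, DC), (CDG, DC), (HND, NYC), (JFK, NYC)}
Taking the difference: {(ATL, DC), (CDG, DC), (HND, NYC), (JFK, NYC)}

{(ATL, DC), (CDG, DC), (HND, NYC), (JFK, NYC)}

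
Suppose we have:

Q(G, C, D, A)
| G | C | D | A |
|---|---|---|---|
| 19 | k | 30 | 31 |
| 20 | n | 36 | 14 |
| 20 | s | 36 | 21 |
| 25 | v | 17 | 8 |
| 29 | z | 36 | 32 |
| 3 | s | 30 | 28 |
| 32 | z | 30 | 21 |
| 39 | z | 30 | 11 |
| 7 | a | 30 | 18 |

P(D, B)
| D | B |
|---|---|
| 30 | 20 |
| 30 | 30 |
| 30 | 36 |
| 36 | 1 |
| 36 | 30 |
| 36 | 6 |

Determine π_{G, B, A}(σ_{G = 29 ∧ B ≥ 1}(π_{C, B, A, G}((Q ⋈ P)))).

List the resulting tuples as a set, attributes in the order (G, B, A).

{(29, 1, 32), (29, 30, 32), (29, 6, 32)}

Natural join on D: {(19, k, 30, 31, 20), (19, k, 30, 31, 30), (19, k, 30, 31, 36), (20, n, 36, 14, 1), (20, n, 36, 14, 30), (20, n, 36, 14, 6), (20, s, 36, 21, 1), (20, s, 36, 21, 30), (20, s, 36, 21, 6), (29, z, 36, 32, 1), (29, z, 36, 32, 30), (29, z, 36, 32, 6), (3, s, 30, 28, 20), (3, s, 30, 28, 30), (3, s, 30, 28, 36), (32, z, 30, 21, 20), (32, z, 30, 21, 30), (32, z, 30, 21, 36), (39, z, 30, 11, 20), (39, z, 30, 11, 30), (39, z, 30, 11, 36), (7, a, 30, 18, 20), (7, a, 30, 18, 30), (7, a, 30, 18, 36)}
Projecting to C, B, A, G: {(a, 20, 18, 7), (a, 30, 18, 7), (a, 36, 18, 7), (k, 20, 31, 19), (k, 30, 31, 19), (k, 36, 31, 19), (n, 1, 14, 20), (n, 30, 14, 20), (n, 6, 14, 20), (s, 1, 21, 20), (s, 20, 28, 3), (s, 30, 21, 20), (s, 30, 28, 3), (s, 36, 28, 3), (s, 6, 21, 20), (z, 1, 32, 29), (z, 20, 11, 39), (z, 20, 21, 32), (z, 30, 11, 39), (z, 30, 21, 32), (z, 30, 32, 29), (z, 36, 11, 39), (z, 36, 21, 32), (z, 6, 32, 29)}
Apply σ_{G = 29 ∧ B ≥ 1}; surviving tuples: {(z, 1, 32, 29), (z, 30, 32, 29), (z, 6, 32, 29)}
Projecting to G, B, A: {(29, 1, 32), (29, 30, 32), (29, 6, 32)}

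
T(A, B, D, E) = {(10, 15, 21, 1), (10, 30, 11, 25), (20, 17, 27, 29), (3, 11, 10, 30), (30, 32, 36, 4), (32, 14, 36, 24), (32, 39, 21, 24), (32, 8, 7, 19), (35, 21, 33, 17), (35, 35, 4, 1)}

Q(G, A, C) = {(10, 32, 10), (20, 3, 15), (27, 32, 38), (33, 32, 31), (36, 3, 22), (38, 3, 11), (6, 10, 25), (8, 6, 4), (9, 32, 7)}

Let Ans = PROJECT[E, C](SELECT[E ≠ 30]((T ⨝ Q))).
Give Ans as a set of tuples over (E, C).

Natural join on A: {(10, 15, 21, 1, 6, 25), (10, 30, 11, 25, 6, 25), (3, 11, 10, 30, 20, 15), (3, 11, 10, 30, 36, 22), (3, 11, 10, 30, 38, 11), (32, 14, 36, 24, 10, 10), (32, 14, 36, 24, 27, 38), (32, 14, 36, 24, 33, 31), (32, 14, 36, 24, 9, 7), (32, 39, 21, 24, 10, 10), (32, 39, 21, 24, 27, 38), (32, 39, 21, 24, 33, 31), (32, 39, 21, 24, 9, 7), (32, 8, 7, 19, 10, 10), (32, 8, 7, 19, 27, 38), (32, 8, 7, 19, 33, 31), (32, 8, 7, 19, 9, 7)}
Filtering on E ≠ 30 leaves {(10, 15, 21, 1, 6, 25), (10, 30, 11, 25, 6, 25), (32, 14, 36, 24, 10, 10), (32, 14, 36, 24, 27, 38), (32, 14, 36, 24, 33, 31), (32, 14, 36, 24, 9, 7), (32, 39, 21, 24, 10, 10), (32, 39, 21, 24, 27, 38), (32, 39, 21, 24, 33, 31), (32, 39, 21, 24, 9, 7), (32, 8, 7, 19, 10, 10), (32, 8, 7, 19, 27, 38), (32, 8, 7, 19, 33, 31), (32, 8, 7, 19, 9, 7)}.
π[E, C]: project onto (E, C) (4 duplicate(s) eliminated) → {(1, 25), (19, 10), (19, 31), (19, 38), (19, 7), (24, 10), (24, 31), (24, 38), (24, 7), (25, 25)}

{(1, 25), (19, 10), (19, 31), (19, 38), (19, 7), (24, 10), (24, 31), (24, 38), (24, 7), (25, 25)}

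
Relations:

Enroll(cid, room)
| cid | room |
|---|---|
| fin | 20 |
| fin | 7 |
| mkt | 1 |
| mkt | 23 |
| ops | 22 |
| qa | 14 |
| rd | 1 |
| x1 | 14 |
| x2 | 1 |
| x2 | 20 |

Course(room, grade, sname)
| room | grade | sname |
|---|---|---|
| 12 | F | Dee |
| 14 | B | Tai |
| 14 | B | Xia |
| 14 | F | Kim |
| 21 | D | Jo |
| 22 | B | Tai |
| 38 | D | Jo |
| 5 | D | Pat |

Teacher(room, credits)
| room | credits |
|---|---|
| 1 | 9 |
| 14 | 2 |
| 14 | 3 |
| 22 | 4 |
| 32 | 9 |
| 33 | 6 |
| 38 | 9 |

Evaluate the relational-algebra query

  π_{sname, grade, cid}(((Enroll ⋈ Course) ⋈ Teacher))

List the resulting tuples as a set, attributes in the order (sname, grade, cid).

Enroll ⋈ Course (natural join on room): {(ops, 22, B, Tai), (qa, 14, B, Tai), (qa, 14, B, Xia), (qa, 14, F, Kim), (x1, 14, B, Tai), (x1, 14, B, Xia), (x1, 14, F, Kim)}
(Enroll ⋈ Course) ⋈ Teacher (natural join on room): {(ops, 22, B, Tai, 4), (qa, 14, B, Tai, 2), (qa, 14, B, Tai, 3), (qa, 14, B, Xia, 2), (qa, 14, B, Xia, 3), (qa, 14, F, Kim, 2), (qa, 14, F, Kim, 3), (x1, 14, B, Tai, 2), (x1, 14, B, Tai, 3), (x1, 14, B, Xia, 2), (x1, 14, B, Xia, 3), (x1, 14, F, Kim, 2), (x1, 14, F, Kim, 3)}
Projecting to sname, grade, cid (6 duplicate(s) eliminated): {(Kim, F, qa), (Kim, F, x1), (Tai, B, ops), (Tai, B, qa), (Tai, B, x1), (Xia, B, qa), (Xia, B, x1)}

{(Kim, F, qa), (Kim, F, x1), (Tai, B, ops), (Tai, B, qa), (Tai, B, x1), (Xia, B, qa), (Xia, B, x1)}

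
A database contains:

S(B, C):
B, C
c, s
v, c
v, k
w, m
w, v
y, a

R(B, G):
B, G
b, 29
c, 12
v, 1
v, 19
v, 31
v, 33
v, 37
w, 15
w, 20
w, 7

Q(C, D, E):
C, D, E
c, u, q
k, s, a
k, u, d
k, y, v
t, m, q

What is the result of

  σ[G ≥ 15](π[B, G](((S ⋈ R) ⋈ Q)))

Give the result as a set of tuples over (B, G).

Joining S and R on B yields {(c, s, 12), (v, c, 1), (v, c, 19), (v, c, 31), (v, c, 33), (v, c, 37), (v, k, 1), (v, k, 19), (v, k, 31), (v, k, 33), (v, k, 37), (w, m, 15), (w, m, 20), (w, m, 7), (w, v, 15), (w, v, 20), (w, v, 7)}.
Joining (S ⋈ R) and Q on C yields {(v, c, 1, u, q), (v, c, 19, u, q), (v, c, 31, u, q), (v, c, 33, u, q), (v, c, 37, u, q), (v, k, 1, s, a), (v, k, 1, u, d), (v, k, 1, y, v), (v, k, 19, s, a), (v, k, 19, u, d), (v, k, 19, y, v), (v, k, 31, s, a), (v, k, 31, u, d), (v, k, 31, y, v), (v, k, 33, s, a), (v, k, 33, u, d), (v, k, 33, y, v), (v, k, 37, s, a), (v, k, 37, u, d), (v, k, 37, y, v)}.
Keep only column(s) B, G (15 duplicate(s) eliminated): {(v, 1), (v, 19), (v, 31), (v, 33), (v, 37)}
Filtering on G ≥ 15 leaves {(v, 19), (v, 31), (v, 33), (v, 37)}.

{(v, 19), (v, 31), (v, 33), (v, 37)}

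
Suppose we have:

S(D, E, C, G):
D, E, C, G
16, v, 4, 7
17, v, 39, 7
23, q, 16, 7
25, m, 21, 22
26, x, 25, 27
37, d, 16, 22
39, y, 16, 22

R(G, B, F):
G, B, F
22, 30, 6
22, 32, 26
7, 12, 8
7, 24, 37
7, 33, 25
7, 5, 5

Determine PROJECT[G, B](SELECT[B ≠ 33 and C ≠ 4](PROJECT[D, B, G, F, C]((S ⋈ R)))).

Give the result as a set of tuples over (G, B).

S ⋈ R (natural join on G): {(16, v, 4, 7, 12, 8), (16, v, 4, 7, 24, 37), (16, v, 4, 7, 33, 25), (16, v, 4, 7, 5, 5), (17, v, 39, 7, 12, 8), (17, v, 39, 7, 24, 37), (17, v, 39, 7, 33, 25), (17, v, 39, 7, 5, 5), (23, q, 16, 7, 12, 8), (23, q, 16, 7, 24, 37), (23, q, 16, 7, 33, 25), (23, q, 16, 7, 5, 5), (25, m, 21, 22, 30, 6), (25, m, 21, 22, 32, 26), (37, d, 16, 22, 30, 6), (37, d, 16, 22, 32, 26), (39, y, 16, 22, 30, 6), (39, y, 16, 22, 32, 26)}
Projecting to D, B, G, F, C: {(16, 12, 7, 8, 4), (16, 24, 7, 37, 4), (16, 33, 7, 25, 4), (16, 5, 7, 5, 4), (17, 12, 7, 8, 39), (17, 24, 7, 37, 39), (17, 33, 7, 25, 39), (17, 5, 7, 5, 39), (23, 12, 7, 8, 16), (23, 24, 7, 37, 16), (23, 33, 7, 25, 16), (23, 5, 7, 5, 16), (25, 30, 22, 6, 21), (25, 32, 22, 26, 21), (37, 30, 22, 6, 16), (37, 32, 22, 26, 16), (39, 30, 22, 6, 16), (39, 32, 22, 26, 16)}
Selection B ≠ 33 and C ≠ 4: {(17, 12, 7, 8, 39), (17, 24, 7, 37, 39), (17, 5, 7, 5, 39), (23, 12, 7, 8, 16), (23, 24, 7, 37, 16), (23, 5, 7, 5, 16), (25, 30, 22, 6, 21), (25, 32, 22, 26, 21), (37, 30, 22, 6, 16), (37, 32, 22, 26, 16), (39, 30, 22, 6, 16), (39, 32, 22, 26, 16)}
Projecting to G, B (7 duplicate(s) eliminated): {(22, 30), (22, 32), (7, 12), (7, 24), (7, 5)}

{(22, 30), (22, 32), (7, 12), (7, 24), (7, 5)}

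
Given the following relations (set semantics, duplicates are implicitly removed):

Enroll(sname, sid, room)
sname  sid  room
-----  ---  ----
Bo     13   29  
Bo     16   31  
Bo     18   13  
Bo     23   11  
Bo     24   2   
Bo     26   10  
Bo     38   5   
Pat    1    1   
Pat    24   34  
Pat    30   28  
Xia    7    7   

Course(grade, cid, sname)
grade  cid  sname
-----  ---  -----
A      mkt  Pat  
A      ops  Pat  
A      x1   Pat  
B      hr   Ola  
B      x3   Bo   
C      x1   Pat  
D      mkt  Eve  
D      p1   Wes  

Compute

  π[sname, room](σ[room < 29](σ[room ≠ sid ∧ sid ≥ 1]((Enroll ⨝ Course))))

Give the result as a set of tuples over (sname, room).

Enroll ⋈ Course (natural join on sname): {(Bo, 13, 29, B, x3), (Bo, 16, 31, B, x3), (Bo, 18, 13, B, x3), (Bo, 23, 11, B, x3), (Bo, 24, 2, B, x3), (Bo, 26, 10, B, x3), (Bo, 38, 5, B, x3), (Pat, 1, 1, A, mkt), (Pat, 1, 1, A, ops), (Pat, 1, 1, A, x1), (Pat, 1, 1, C, x1), (Pat, 24, 34, A, mkt), (Pat, 24, 34, A, ops), (Pat, 24, 34, A, x1), (Pat, 24, 34, C, x1), (Pat, 30, 28, A, mkt), (Pat, 30, 28, A, ops), (Pat, 30, 28, A, x1), (Pat, 30, 28, C, x1)}
Filtering on room ≠ sid ∧ sid ≥ 1 leaves {(Bo, 13, 29, B, x3), (Bo, 16, 31, B, x3), (Bo, 18, 13, B, x3), (Bo, 23, 11, B, x3), (Bo, 24, 2, B, x3), (Bo, 26, 10, B, x3), (Bo, 38, 5, B, x3), (Pat, 24, 34, A, mkt), (Pat, 24, 34, A, ops), (Pat, 24, 34, A, x1), (Pat, 24, 34, C, x1), (Pat, 30, 28, A, mkt), (Pat, 30, 28, A, ops), (Pat, 30, 28, A, x1), (Pat, 30, 28, C, x1)}.
Filtering on room < 29 leaves {(Bo, 18, 13, B, x3), (Bo, 23, 11, B, x3), (Bo, 24, 2, B, x3), (Bo, 26, 10, B, x3), (Bo, 38, 5, B, x3), (Pat, 30, 28, A, mkt), (Pat, 30, 28, A, ops), (Pat, 30, 28, A, x1), (Pat, 30, 28, C, x1)}.
Keep only column(s) sname, room (3 duplicate(s) eliminated): {(Bo, 10), (Bo, 11), (Bo, 13), (Bo, 2), (Bo, 5), (Pat, 28)}

{(Bo, 10), (Bo, 11), (Bo, 13), (Bo, 2), (Bo, 5), (Pat, 28)}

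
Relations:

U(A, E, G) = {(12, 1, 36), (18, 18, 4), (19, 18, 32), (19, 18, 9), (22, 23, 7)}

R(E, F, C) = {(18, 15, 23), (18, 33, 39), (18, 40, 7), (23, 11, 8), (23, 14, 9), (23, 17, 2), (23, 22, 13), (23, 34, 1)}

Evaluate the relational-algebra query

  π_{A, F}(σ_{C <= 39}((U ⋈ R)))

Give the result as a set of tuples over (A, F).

{(18, 15), (18, 33), (18, 40), (19, 15), (19, 33), (19, 40), (22, 11), (22, 14), (22, 17), (22, 22), (22, 34)}

Natural join on E: {(18, 18, 4, 15, 23), (18, 18, 4, 33, 39), (18, 18, 4, 40, 7), (19, 18, 32, 15, 23), (19, 18, 32, 33, 39), (19, 18, 32, 40, 7), (19, 18, 9, 15, 23), (19, 18, 9, 33, 39), (19, 18, 9, 40, 7), (22, 23, 7, 11, 8), (22, 23, 7, 14, 9), (22, 23, 7, 17, 2), (22, 23, 7, 22, 13), (22, 23, 7, 34, 1)}
σ[C <= 39]: keep tuples satisfying C <= 39 → {(18, 18, 4, 15, 23), (18, 18, 4, 33, 39), (18, 18, 4, 40, 7), (19, 18, 32, 15, 23), (19, 18, 32, 33, 39), (19, 18, 32, 40, 7), (19, 18, 9, 15, 23), (19, 18, 9, 33, 39), (19, 18, 9, 40, 7), (22, 23, 7, 11, 8), (22, 23, 7, 14, 9), (22, 23, 7, 17, 2), (22, 23, 7, 22, 13), (22, 23, 7, 34, 1)}
π_{A, F} gives {(18, 15), (18, 33), (18, 40), (19, 15), (19, 33), (19, 40), (22, 11), (22, 14), (22, 17), (22, 22), (22, 34)} (3 duplicate(s) eliminated).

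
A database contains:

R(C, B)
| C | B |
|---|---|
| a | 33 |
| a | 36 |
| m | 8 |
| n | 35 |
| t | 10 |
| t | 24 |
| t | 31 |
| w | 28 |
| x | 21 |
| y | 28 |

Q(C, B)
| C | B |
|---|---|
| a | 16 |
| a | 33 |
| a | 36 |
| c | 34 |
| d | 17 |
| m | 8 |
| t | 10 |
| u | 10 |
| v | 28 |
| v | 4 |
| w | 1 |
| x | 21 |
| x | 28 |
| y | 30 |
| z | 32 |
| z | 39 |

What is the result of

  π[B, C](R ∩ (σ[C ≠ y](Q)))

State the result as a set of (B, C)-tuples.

Selection C ≠ y: {(a, 16), (a, 33), (a, 36), (c, 34), (d, 17), (m, 8), (t, 10), (u, 10), (v, 28), (v, 4), (w, 1), (x, 21), (x, 28), (z, 32), (z, 39)}
Taking the intersection: {(a, 33), (a, 36), (m, 8), (t, 10), (x, 21)}
Projecting to B, C: {(10, t), (21, x), (33, a), (36, a), (8, m)}

{(10, t), (21, x), (33, a), (36, a), (8, m)}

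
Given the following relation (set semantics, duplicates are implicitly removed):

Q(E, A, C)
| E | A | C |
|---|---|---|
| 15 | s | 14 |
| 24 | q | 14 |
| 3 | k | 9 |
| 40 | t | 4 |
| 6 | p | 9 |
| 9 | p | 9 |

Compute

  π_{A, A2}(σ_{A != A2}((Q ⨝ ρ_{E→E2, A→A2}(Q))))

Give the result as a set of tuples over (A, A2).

{(k, p), (p, k), (q, s), (s, q)}

ρ[E→E2, A→A2]: schema becomes (E2, A2, C); tuples unchanged.
Natural join on C: {(15, s, 14, 15, s), (15, s, 14, 24, q), (24, q, 14, 15, s), (24, q, 14, 24, q), (3, k, 9, 3, k), (3, k, 9, 6, p), (3, k, 9, 9, p), (40, t, 4, 40, t), (6, p, 9, 3, k), (6, p, 9, 6, p), (6, p, 9, 9, p), (9, p, 9, 3, k), (9, p, 9, 6, p), (9, p, 9, 9, p)}
Apply σ_{A != A2}; surviving tuples: {(15, s, 14, 24, q), (24, q, 14, 15, s), (3, k, 9, 6, p), (3, k, 9, 9, p), (6, p, 9, 3, k), (9, p, 9, 3, k)}
π[A, A2]: project onto (A, A2) (2 duplicate(s) eliminated) → {(k, p), (p, k), (q, s), (s, q)}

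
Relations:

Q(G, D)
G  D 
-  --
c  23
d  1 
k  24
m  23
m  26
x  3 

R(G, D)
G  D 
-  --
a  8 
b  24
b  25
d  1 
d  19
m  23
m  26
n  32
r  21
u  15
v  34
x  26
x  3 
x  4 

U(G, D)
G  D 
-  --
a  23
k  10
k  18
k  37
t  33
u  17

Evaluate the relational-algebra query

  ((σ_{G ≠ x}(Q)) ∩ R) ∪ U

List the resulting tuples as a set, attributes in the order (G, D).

{(a, 23), (d, 1), (k, 10), (k, 18), (k, 37), (m, 23), (m, 26), (t, 33), (u, 17)}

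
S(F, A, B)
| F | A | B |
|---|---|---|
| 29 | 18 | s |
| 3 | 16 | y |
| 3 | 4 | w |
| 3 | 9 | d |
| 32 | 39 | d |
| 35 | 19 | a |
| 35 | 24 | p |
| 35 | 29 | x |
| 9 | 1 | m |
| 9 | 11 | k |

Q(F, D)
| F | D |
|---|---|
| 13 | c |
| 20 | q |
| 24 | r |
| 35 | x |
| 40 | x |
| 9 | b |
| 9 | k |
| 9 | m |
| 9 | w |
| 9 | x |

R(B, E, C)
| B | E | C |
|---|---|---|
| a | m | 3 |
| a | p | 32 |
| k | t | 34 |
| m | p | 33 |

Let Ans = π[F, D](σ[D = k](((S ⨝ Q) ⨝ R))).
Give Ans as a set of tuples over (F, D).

Natural join on F: {(35, 19, a, x), (35, 24, p, x), (35, 29, x, x), (9, 1, m, b), (9, 1, m, k), (9, 1, m, m), (9, 1, m, w), (9, 1, m, x), (9, 11, k, b), (9, 11, k, k), (9, 11, k, m), (9, 11, k, w), (9, 11, k, x)}
Natural join on B: {(35, 19, a, x, m, 3), (35, 19, a, x, p, 32), (9, 1, m, b, p, 33), (9, 1, m, k, p, 33), (9, 1, m, m, p, 33), (9, 1, m, w, p, 33), (9, 1, m, x, p, 33), (9, 11, k, b, t, 34), (9, 11, k, k, t, 34), (9, 11, k, m, t, 34), (9, 11, k, w, t, 34), (9, 11, k, x, t, 34)}
σ[D = k]: keep tuples satisfying D = k → {(9, 1, m, k, p, 33), (9, 11, k, k, t, 34)}
π_{F, D} gives {(9, k)} (1 duplicate(s) eliminated).

{(9, k)}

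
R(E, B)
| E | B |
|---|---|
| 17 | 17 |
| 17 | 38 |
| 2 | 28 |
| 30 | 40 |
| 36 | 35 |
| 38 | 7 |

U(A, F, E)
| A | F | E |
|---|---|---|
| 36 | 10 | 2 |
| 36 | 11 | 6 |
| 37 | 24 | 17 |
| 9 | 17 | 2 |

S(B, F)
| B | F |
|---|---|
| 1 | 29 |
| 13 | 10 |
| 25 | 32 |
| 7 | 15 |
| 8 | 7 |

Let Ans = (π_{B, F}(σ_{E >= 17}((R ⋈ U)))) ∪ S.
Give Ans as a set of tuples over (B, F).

R ⋈ U (natural join on E): {(17, 17, 37, 24), (17, 38, 37, 24), (2, 28, 36, 10), (2, 28, 9, 17)}
Selection E >= 17: {(17, 17, 37, 24), (17, 38, 37, 24)}
Keep only column(s) B, F: {(17, 24), (38, 24)}
Union: {(17, 24), (38, 24)} with {(1, 29), (13, 10), (25, 32), (7, 15), (8, 7)} → {(1, 29), (13, 10), (17, 24), (25, 32), (38, 24), (7, 15), (8, 7)}

{(1, 29), (13, 10), (17, 24), (25, 32), (38, 24), (7, 15), (8, 7)}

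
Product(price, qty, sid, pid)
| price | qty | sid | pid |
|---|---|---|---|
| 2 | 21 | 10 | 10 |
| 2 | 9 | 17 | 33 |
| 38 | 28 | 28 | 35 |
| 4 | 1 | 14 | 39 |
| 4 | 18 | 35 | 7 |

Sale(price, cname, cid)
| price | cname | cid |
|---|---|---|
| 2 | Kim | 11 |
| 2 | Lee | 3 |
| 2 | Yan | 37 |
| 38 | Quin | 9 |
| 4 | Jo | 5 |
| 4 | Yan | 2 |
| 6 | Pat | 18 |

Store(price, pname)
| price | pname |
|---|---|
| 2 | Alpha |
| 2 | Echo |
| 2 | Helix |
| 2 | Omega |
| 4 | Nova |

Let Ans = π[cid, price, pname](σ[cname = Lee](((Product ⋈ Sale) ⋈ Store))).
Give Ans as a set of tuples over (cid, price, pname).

Natural join on price: {(2, 21, 10, 10, Kim, 11), (2, 21, 10, 10, Lee, 3), (2, 21, 10, 10, Yan, 37), (2, 9, 17, 33, Kim, 11), (2, 9, 17, 33, Lee, 3), (2, 9, 17, 33, Yan, 37), (38, 28, 28, 35, Quin, 9), (4, 1, 14, 39, Jo, 5), (4, 1, 14, 39, Yan, 2), (4, 18, 35, 7, Jo, 5), (4, 18, 35, 7, Yan, 2)}
Natural join on price: {(2, 21, 10, 10, Kim, 11, Alpha), (2, 21, 10, 10, Kim, 11, Echo), (2, 21, 10, 10, Kim, 11, Helix), (2, 21, 10, 10, Kim, 11, Omega), (2, 21, 10, 10, Lee, 3, Alpha), (2, 21, 10, 10, Lee, 3, Echo), (2, 21, 10, 10, Lee, 3, Helix), (2, 21, 10, 10, Lee, 3, Omega), (2, 21, 10, 10, Yan, 37, Alpha), (2, 21, 10, 10, Yan, 37, Echo), (2, 21, 10, 10, Yan, 37, Helix), (2, 21, 10, 10, Yan, 37, Omega), (2, 9, 17, 33, Kim, 11, Alpha), (2, 9, 17, 33, Kim, 11, Echo), (2, 9, 17, 33, Kim, 11, Helix), (2, 9, 17, 33, Kim, 11, Omega), (2, 9, 17, 33, Lee, 3, Alpha), (2, 9, 17, 33, Lee, 3, Echo), (2, 9, 17, 33, Lee, 3, Helix), (2, 9, 17, 33, Lee, 3, Omega), (2, 9, 17, 33, Yan, 37, Alpha), (2, 9, 17, 33, Yan, 37, Echo), (2, 9, 17, 33, Yan, 37, Helix), (2, 9, 17, 33, Yan, 37, Omega), (4, 1, 14, 39, Jo, 5, Nova), (4, 1, 14, 39, Yan, 2, Nova), (4, 18, 35, 7, Jo, 5, Nova), (4, 18, 35, 7, Yan, 2, Nova)}
Filtering on cname = Lee leaves {(2, 21, 10, 10, Lee, 3, Alpha), (2, 21, 10, 10, Lee, 3, Echo), (2, 21, 10, 10, Lee, 3, Helix), (2, 21, 10, 10, Lee, 3, Omega), (2, 9, 17, 33, Lee, 3, Alpha), (2, 9, 17, 33, Lee, 3, Echo), (2, 9, 17, 33, Lee, 3, Helix), (2, 9, 17, 33, Lee, 3, Omega)}.
π_{cid, price, pname} gives {(3, 2, Alpha), (3, 2, Echo), (3, 2, Helix), (3, 2, Omega)} (4 duplicate(s) eliminated).

{(3, 2, Alpha), (3, 2, Echo), (3, 2, Helix), (3, 2, Omega)}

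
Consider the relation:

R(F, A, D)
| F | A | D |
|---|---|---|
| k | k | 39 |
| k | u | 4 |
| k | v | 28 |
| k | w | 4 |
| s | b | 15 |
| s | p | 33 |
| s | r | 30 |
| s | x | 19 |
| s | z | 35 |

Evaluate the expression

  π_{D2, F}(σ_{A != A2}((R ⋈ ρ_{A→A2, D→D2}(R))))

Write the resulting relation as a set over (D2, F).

{(15, s), (19, s), (28, k), (30, s), (33, s), (35, s), (39, k), (4, k)}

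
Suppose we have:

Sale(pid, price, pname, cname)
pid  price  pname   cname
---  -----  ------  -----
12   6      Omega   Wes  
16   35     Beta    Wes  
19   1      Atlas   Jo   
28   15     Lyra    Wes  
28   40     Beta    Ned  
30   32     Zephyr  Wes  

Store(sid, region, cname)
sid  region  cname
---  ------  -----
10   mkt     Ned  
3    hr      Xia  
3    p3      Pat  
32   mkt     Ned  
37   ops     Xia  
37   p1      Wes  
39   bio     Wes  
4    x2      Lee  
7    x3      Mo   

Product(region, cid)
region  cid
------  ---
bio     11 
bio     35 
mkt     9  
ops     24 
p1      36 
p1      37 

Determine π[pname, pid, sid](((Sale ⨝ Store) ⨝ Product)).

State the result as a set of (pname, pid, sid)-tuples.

Sale ⋈ Store (natural join on cname): {(12, 6, Omega, Wes, 37, p1), (12, 6, Omega, Wes, 39, bio), (16, 35, Beta, Wes, 37, p1), (16, 35, Beta, Wes, 39, bio), (28, 15, Lyra, Wes, 37, p1), (28, 15, Lyra, Wes, 39, bio), (28, 40, Beta, Ned, 10, mkt), (28, 40, Beta, Ned, 32, mkt), (30, 32, Zephyr, Wes, 37, p1), (30, 32, Zephyr, Wes, 39, bio)}
(Sale ⨝ Store) ⋈ Product (natural join on region): {(12, 6, Omega, Wes, 37, p1, 36), (12, 6, Omega, Wes, 37, p1, 37), (12, 6, Omega, Wes, 39, bio, 11), (12, 6, Omega, Wes, 39, bio, 35), (16, 35, Beta, Wes, 37, p1, 36), (16, 35, Beta, Wes, 37, p1, 37), (16, 35, Beta, Wes, 39, bio, 11), (16, 35, Beta, Wes, 39, bio, 35), (28, 15, Lyra, Wes, 37, p1, 36), (28, 15, Lyra, Wes, 37, p1, 37), (28, 15, Lyra, Wes, 39, bio, 11), (28, 15, Lyra, Wes, 39, bio, 35), (28, 40, Beta, Ned, 10, mkt, 9), (28, 40, Beta, Ned, 32, mkt, 9), (30, 32, Zephyr, Wes, 37, p1, 36), (30, 32, Zephyr, Wes, 37, p1, 37), (30, 32, Zephyr, Wes, 39, bio, 11), (30, 32, Zephyr, Wes, 39, bio, 35)}
Keep only column(s) pname, pid, sid (8 duplicate(s) eliminated): {(Beta, 16, 37), (Beta, 16, 39), (Beta, 28, 10), (Beta, 28, 32), (Lyra, 28, 37), (Lyra, 28, 39), (Omega, 12, 37), (Omega, 12, 39), (Zephyr, 30, 37), (Zephyr, 30, 39)}

{(Beta, 16, 37), (Beta, 16, 39), (Beta, 28, 10), (Beta, 28, 32), (Lyra, 28, 37), (Lyra, 28, 39), (Omega, 12, 37), (Omega, 12, 39), (Zephyr, 30, 37), (Zephyr, 30, 39)}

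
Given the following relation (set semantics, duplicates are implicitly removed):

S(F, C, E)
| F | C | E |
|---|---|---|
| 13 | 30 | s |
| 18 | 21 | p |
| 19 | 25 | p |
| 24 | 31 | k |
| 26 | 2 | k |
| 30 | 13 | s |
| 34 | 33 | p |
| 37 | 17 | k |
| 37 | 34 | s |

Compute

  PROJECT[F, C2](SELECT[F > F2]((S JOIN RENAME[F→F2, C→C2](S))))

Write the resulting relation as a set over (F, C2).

{(19, 21), (26, 31), (30, 30), (34, 21), (34, 25), (37, 13), (37, 2), (37, 30), (37, 31)}

ρ[F→F2, C→C2]: schema becomes (F2, C2, E); tuples unchanged.
Natural join on E: {(13, 30, s, 13, 30), (13, 30, s, 30, 13), (13, 30, s, 37, 34), (18, 21, p, 18, 21), (18, 21, p, 19, 25), (18, 21, p, 34, 33), (19, 25, p, 18, 21), (19, 25, p, 19, 25), (19, 25, p, 34, 33), (24, 31, k, 24, 31), (24, 31, k, 26, 2), (24, 31, k, 37, 17), (26, 2, k, 24, 31), (26, 2, k, 26, 2), (26, 2, k, 37, 17), (30, 13, s, 13, 30), (30, 13, s, 30, 13), (30, 13, s, 37, 34), (34, 33, p, 18, 21), (34, 33, p, 19, 25), (34, 33, p, 34, 33), (37, 17, k, 24, 31), (37, 17, k, 26, 2), (37, 17, k, 37, 17), (37, 34, s, 13, 30), (37, 34, s, 30, 13), (37, 34, s, 37, 34)}
Filtering on F > F2 leaves {(19, 25, p, 18, 21), (26, 2, k, 24, 31), (30, 13, s, 13, 30), (34, 33, p, 18, 21), (34, 33, p, 19, 25), (37, 17, k, 24, 31), (37, 17, k, 26, 2), (37, 34, s, 13, 30), (37, 34, s, 30, 13)}.
π_{F, C2} gives {(19, 21), (26, 31), (30, 30), (34, 21), (34, 25), (37, 13), (37, 2), (37, 30), (37, 31)}.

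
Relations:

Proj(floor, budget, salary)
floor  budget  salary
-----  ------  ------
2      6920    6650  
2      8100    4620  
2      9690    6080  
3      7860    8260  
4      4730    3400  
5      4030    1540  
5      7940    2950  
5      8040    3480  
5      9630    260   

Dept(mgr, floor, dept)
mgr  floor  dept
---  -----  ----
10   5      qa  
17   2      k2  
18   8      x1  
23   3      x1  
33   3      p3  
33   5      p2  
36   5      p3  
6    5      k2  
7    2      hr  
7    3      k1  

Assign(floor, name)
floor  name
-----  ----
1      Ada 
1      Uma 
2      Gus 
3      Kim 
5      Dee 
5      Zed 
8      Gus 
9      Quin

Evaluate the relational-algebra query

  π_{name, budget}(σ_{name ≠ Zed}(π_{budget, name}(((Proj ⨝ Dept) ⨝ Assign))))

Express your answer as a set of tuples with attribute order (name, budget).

{(Dee, 4030), (Dee, 7940), (Dee, 8040), (Dee, 9630), (Gus, 6920), (Gus, 8100), (Gus, 9690), (Kim, 7860)}

Joining Proj and Dept on floor yields {(2, 6920, 6650, 17, k2), (2, 6920, 6650, 7, hr), (2, 8100, 4620, 17, k2), (2, 8100, 4620, 7, hr), (2, 9690, 6080, 17, k2), (2, 9690, 6080, 7, hr), (3, 7860, 8260, 23, x1), (3, 7860, 8260, 33, p3), (3, 7860, 8260, 7, k1), (5, 4030, 1540, 10, qa), (5, 4030, 1540, 33, p2), (5, 4030, 1540, 36, p3), (5, 4030, 1540, 6, k2), (5, 7940, 2950, 10, qa), (5, 7940, 2950, 33, p2), (5, 7940, 2950, 36, p3), (5, 7940, 2950, 6, k2), (5, 8040, 3480, 10, qa), (5, 8040, 3480, 33, p2), (5, 8040, 3480, 36, p3), (5, 8040, 3480, 6, k2), (5, 9630, 260, 10, qa), (5, 9630, 260, 33, p2), (5, 9630, 260, 36, p3), (5, 9630, 260, 6, k2)}.
Joining (Proj ⨝ Dept) and Assign on floor yields {(2, 6920, 6650, 17, k2, Gus), (2, 6920, 6650, 7, hr, Gus), (2, 8100, 4620, 17, k2, Gus), (2, 8100, 4620, 7, hr, Gus), (2, 9690, 6080, 17, k2, Gus), (2, 9690, 6080, 7, hr, Gus), (3, 7860, 8260, 23, x1, Kim), (3, 7860, 8260, 33, p3, Kim), (3, 7860, 8260, 7, k1, Kim), (5, 4030, 1540, 10, qa, Dee), (5, 4030, 1540, 10, qa, Zed), (5, 4030, 1540, 33, p2, Dee), (5, 4030, 1540, 33, p2, Zed), (5, 4030, 1540, 36, p3, Dee), (5, 4030, 1540, 36, p3, Zed), (5, 4030, 1540, 6, k2, Dee), (5, 4030, 1540, 6, k2, Zed), (5, 7940, 2950, 10, qa, Dee), (5, 7940, 2950, 10, qa, Zed), (5, 7940, 2950, 33, p2, Dee), (5, 7940, 2950, 33, p2, Zed), (5, 7940, 2950, 36, p3, Dee), (5, 7940, 2950, 36, p3, Zed), (5, 7940, 2950, 6, k2, Dee), (5, 7940, 2950, 6, k2, Zed), (5, 8040, 3480, 10, qa, Dee), (5, 8040, 3480, 10, qa, Zed), (5, 8040, 3480, 33, p2, Dee), (5, 8040, 3480, 33, p2, Zed), (5, 8040, 3480, 36, p3, Dee), (5, 8040, 3480, 36, p3, Zed), (5, 8040, 3480, 6, k2, Dee), (5, 8040, 3480, 6, k2, Zed), (5, 9630, 260, 10, qa, Dee), (5, 9630, 260, 10, qa, Zed), (5, 9630, 260, 33, p2, Dee), (5, 9630, 260, 33, p2, Zed), (5, 9630, 260, 36, p3, Dee), (5, 9630, 260, 36, p3, Zed), (5, 9630, 260, 6, k2, Dee), (5, 9630, 260, 6, k2, Zed)}.
π[budget, name]: project onto (budget, name) (29 duplicate(s) eliminated) → {(4030, Dee), (4030, Zed), (6920, Gus), (7860, Kim), (7940, Dee), (7940, Zed), (8040, Dee), (8040, Zed), (8100, Gus), (9630, Dee), (9630, Zed), (9690, Gus)}
Selection name ≠ Zed: {(4030, Dee), (6920, Gus), (7860, Kim), (7940, Dee), (8040, Dee), (8100, Gus), (9630, Dee), (9690, Gus)}
π[name, budget]: project onto (name, budget) → {(Dee, 4030), (Dee, 7940), (Dee, 8040), (Dee, 9630), (Gus, 6920), (Gus, 8100), (Gus, 9690), (Kim, 7860)}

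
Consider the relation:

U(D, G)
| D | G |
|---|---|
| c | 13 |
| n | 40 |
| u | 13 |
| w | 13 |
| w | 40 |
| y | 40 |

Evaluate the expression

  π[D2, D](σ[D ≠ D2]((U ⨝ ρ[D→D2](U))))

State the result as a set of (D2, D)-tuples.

{(c, u), (c, w), (n, w), (n, y), (u, c), (u, w), (w, c), (w, n), (w, u), (w, y), (y, n), (y, w)}

ρ[D→D2]: schema becomes (D2, G); tuples unchanged.
Natural join on G: {(c, 13, c), (c, 13, u), (c, 13, w), (n, 40, n), (n, 40, w), (n, 40, y), (u, 13, c), (u, 13, u), (u, 13, w), (w, 13, c), (w, 13, u), (w, 13, w), (w, 40, n), (w, 40, w), (w, 40, y), (y, 40, n), (y, 40, w), (y, 40, y)}
σ[D ≠ D2]: keep tuples satisfying D ≠ D2 → {(c, 13, u), (c, 13, w), (n, 40, w), (n, 40, y), (u, 13, c), (u, 13, w), (w, 13, c), (w, 13, u), (w, 40, n), (w, 40, y), (y, 40, n), (y, 40, w)}
π[D2, D]: project onto (D2, D) → {(c, u), (c, w), (n, w), (n, y), (u, c), (u, w), (w, c), (w, n), (w, u), (w, y), (y, n), (y, w)}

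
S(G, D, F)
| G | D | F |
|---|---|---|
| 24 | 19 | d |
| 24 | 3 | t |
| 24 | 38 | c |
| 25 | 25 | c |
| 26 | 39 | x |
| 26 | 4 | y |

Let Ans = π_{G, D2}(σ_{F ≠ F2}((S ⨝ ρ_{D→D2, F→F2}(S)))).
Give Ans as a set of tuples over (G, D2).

{(24, 19), (24, 3), (24, 38), (26, 39), (26, 4)}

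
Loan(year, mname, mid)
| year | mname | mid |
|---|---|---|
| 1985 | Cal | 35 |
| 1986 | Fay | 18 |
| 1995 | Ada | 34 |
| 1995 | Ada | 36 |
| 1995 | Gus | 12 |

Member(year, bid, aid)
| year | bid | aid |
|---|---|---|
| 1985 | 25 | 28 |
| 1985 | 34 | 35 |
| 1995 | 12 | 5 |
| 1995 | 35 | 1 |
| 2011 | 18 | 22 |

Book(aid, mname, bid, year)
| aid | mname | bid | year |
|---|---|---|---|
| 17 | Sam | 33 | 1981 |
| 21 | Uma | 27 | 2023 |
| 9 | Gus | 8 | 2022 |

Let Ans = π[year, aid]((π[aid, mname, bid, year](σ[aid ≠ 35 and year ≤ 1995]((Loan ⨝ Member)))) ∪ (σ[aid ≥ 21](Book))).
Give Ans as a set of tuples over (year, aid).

{(1985, 28), (1995, 1), (1995, 5), (2023, 21)}

Joining Loan and Member on year yields {(1985, Cal, 35, 25, 28), (1985, Cal, 35, 34, 35), (1995, Ada, 34, 12, 5), (1995, Ada, 34, 35, 1), (1995, Ada, 36, 12, 5), (1995, Ada, 36, 35, 1), (1995, Gus, 12, 12, 5), (1995, Gus, 12, 35, 1)}.
σ[aid ≠ 35 and year ≤ 1995]: keep tuples satisfying aid ≠ 35 and year ≤ 1995 → {(1985, Cal, 35, 25, 28), (1995, Ada, 34, 12, 5), (1995, Ada, 34, 35, 1), (1995, Ada, 36, 12, 5), (1995, Ada, 36, 35, 1), (1995, Gus, 12, 12, 5), (1995, Gus, 12, 35, 1)}
Projecting to aid, mname, bid, year (2 duplicate(s) eliminated): {(1, Ada, 35, 1995), (1, Gus, 35, 1995), (28, Cal, 25, 1985), (5, Ada, 12, 1995), (5, Gus, 12, 1995)}
σ[aid ≥ 21]: keep tuples satisfying aid ≥ 21 → {(21, Uma, 27, 2023)}
Set union of the two operands is {(1, Ada, 35, 1995), (1, Gus, 35, 1995), (21, Uma, 27, 2023), (28, Cal, 25, 1985), (5, Ada, 12, 1995), (5, Gus, 12, 1995)}.
Projecting to year, aid (2 duplicate(s) eliminated): {(1985, 28), (1995, 1), (1995, 5), (2023, 21)}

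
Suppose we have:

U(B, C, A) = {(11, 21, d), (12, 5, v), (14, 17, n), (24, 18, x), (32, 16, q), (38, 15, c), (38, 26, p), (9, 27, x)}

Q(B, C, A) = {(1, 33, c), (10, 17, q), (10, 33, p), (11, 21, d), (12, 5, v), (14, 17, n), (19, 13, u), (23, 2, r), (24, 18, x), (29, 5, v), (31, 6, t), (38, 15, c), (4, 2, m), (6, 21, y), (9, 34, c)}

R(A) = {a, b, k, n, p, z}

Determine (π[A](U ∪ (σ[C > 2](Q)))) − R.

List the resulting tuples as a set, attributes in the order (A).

{c, d, q, t, u, v, x, y}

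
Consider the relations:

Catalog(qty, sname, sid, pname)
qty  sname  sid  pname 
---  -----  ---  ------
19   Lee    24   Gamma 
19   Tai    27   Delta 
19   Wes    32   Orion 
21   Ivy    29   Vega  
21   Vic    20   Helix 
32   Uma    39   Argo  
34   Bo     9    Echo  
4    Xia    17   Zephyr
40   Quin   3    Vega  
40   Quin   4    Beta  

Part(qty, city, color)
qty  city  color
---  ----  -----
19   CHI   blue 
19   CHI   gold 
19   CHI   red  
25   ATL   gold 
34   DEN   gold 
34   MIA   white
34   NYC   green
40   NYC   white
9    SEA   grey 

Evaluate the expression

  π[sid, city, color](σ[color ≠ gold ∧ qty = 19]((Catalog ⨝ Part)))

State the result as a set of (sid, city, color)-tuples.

{(24, CHI, blue), (24, CHI, red), (27, CHI, blue), (27, CHI, red), (32, CHI, blue), (32, CHI, red)}

Joining Catalog and Part on qty yields {(19, Lee, 24, Gamma, CHI, blue), (19, Lee, 24, Gamma, CHI, gold), (19, Lee, 24, Gamma, CHI, red), (19, Tai, 27, Delta, CHI, blue), (19, Tai, 27, Delta, CHI, gold), (19, Tai, 27, Delta, CHI, red), (19, Wes, 32, Orion, CHI, blue), (19, Wes, 32, Orion, CHI, gold), (19, Wes, 32, Orion, CHI, red), (34, Bo, 9, Echo, DEN, gold), (34, Bo, 9, Echo, MIA, white), (34, Bo, 9, Echo, NYC, green), (40, Quin, 3, Vega, NYC, white), (40, Quin, 4, Beta, NYC, white)}.
Apply σ_{color ≠ gold ∧ qty = 19}; surviving tuples: {(19, Lee, 24, Gamma, CHI, blue), (19, Lee, 24, Gamma, CHI, red), (19, Tai, 27, Delta, CHI, blue), (19, Tai, 27, Delta, CHI, red), (19, Wes, 32, Orion, CHI, blue), (19, Wes, 32, Orion, CHI, red)}
Keep only column(s) sid, city, color: {(24, CHI, blue), (24, CHI, red), (27, CHI, blue), (27, CHI, red), (32, CHI, blue), (32, CHI, red)}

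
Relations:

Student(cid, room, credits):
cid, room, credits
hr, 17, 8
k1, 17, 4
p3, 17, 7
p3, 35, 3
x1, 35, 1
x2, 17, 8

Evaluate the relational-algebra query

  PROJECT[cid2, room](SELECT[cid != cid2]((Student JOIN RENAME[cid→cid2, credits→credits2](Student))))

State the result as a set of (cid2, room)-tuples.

ρ[cid→cid2, credits→credits2]: schema becomes (cid2, room, credits2); tuples unchanged.
Joining Student and RENAME[cid→cid2, credits→credits2](Student) on room yields {(hr, 17, 8, hr, 8), (hr, 17, 8, k1, 4), (hr, 17, 8, p3, 7), (hr, 17, 8, x2, 8), (k1, 17, 4, hr, 8), (k1, 17, 4, k1, 4), (k1, 17, 4, p3, 7), (k1, 17, 4, x2, 8), (p3, 17, 7, hr, 8), (p3, 17, 7, k1, 4), (p3, 17, 7, p3, 7), (p3, 17, 7, x2, 8), (p3, 35, 3, p3, 3), (p3, 35, 3, x1, 1), (x1, 35, 1, p3, 3), (x1, 35, 1, x1, 1), (x2, 17, 8, hr, 8), (x2, 17, 8, k1, 4), (x2, 17, 8, p3, 7), (x2, 17, 8, x2, 8)}.
σ[cid != cid2]: keep tuples satisfying cid != cid2 → {(hr, 17, 8, k1, 4), (hr, 17, 8, p3, 7), (hr, 17, 8, x2, 8), (k1, 17, 4, hr, 8), (k1, 17, 4, p3, 7), (k1, 17, 4, x2, 8), (p3, 17, 7, hr, 8), (p3, 17, 7, k1, 4), (p3, 17, 7, x2, 8), (p3, 35, 3, x1, 1), (x1, 35, 1, p3, 3), (x2, 17, 8, hr, 8), (x2, 17, 8, k1, 4), (x2, 17, 8, p3, 7)}
π_{cid2, room} gives {(hr, 17), (k1, 17), (p3, 17), (p3, 35), (x1, 35), (x2, 17)} (8 duplicate(s) eliminated).

{(hr, 17), (k1, 17), (p3, 17), (p3, 35), (x1, 35), (x2, 17)}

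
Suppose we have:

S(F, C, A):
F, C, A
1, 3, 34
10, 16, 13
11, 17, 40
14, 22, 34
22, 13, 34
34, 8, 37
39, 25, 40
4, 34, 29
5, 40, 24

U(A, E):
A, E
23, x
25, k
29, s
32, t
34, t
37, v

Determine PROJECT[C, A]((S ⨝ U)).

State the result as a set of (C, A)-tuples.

Joining S and U on A yields {(1, 3, 34, t), (14, 22, 34, t), (22, 13, 34, t), (34, 8, 37, v), (4, 34, 29, s)}.
π_{C, A} gives {(13, 34), (22, 34), (3, 34), (34, 29), (8, 37)}.

{(13, 34), (22, 34), (3, 34), (34, 29), (8, 37)}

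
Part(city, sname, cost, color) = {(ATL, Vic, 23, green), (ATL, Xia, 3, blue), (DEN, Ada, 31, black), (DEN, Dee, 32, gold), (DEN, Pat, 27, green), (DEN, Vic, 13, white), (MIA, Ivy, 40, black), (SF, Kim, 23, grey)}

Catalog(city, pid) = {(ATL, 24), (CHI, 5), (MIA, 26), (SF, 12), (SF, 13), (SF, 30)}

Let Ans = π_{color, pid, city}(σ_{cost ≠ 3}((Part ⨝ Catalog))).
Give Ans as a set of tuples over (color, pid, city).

Joining Part and Catalog on city yields {(ATL, Vic, 23, green, 24), (ATL, Xia, 3, blue, 24), (MIA, Ivy, 40, black, 26), (SF, Kim, 23, grey, 12), (SF, Kim, 23, grey, 13), (SF, Kim, 23, grey, 30)}.
Selection cost ≠ 3: {(ATL, Vic, 23, green, 24), (MIA, Ivy, 40, black, 26), (SF, Kim, 23, grey, 12), (SF, Kim, 23, grey, 13), (SF, Kim, 23, grey, 30)}
Keep only column(s) color, pid, city: {(black, 26, MIA), (green, 24, ATL), (grey, 12, SF), (grey, 13, SF), (grey, 30, SF)}

{(black, 26, MIA), (green, 24, ATL), (grey, 12, SF), (grey, 13, SF), (grey, 30, SF)}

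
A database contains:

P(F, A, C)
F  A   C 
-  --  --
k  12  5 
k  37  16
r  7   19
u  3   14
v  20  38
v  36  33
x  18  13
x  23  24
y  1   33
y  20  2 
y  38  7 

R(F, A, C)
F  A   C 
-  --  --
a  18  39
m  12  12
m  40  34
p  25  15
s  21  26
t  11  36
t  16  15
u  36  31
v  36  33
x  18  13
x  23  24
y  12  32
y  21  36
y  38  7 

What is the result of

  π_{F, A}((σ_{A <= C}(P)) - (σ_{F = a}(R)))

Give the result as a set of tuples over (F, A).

{(r, 7), (u, 3), (v, 20), (x, 23), (y, 1)}

Selection A <= C: {(r, 7, 19), (u, 3, 14), (v, 20, 38), (x, 23, 24), (y, 1, 33)}
Selection F = a: {(a, 18, 39)}
Set difference of the two operands is {(r, 7, 19), (u, 3, 14), (v, 20, 38), (x, 23, 24), (y, 1, 33)}.
Projecting to F, A: {(r, 7), (u, 3), (v, 20), (x, 23), (y, 1)}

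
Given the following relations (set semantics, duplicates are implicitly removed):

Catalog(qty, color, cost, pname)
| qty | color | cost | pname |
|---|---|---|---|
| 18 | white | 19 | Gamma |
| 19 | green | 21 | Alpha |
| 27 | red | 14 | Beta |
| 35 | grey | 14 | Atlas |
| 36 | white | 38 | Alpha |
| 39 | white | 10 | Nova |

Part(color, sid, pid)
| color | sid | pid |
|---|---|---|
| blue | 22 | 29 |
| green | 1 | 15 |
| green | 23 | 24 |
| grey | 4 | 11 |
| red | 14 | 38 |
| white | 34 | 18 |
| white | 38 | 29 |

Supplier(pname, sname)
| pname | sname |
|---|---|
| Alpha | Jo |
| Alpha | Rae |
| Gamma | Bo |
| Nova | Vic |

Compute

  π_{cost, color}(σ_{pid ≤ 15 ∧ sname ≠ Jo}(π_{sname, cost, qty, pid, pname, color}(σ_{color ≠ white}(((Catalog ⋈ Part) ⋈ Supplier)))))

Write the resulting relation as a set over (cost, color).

{(21, green)}

Catalog ⋈ Part (natural join on color): {(18, white, 19, Gamma, 34, 18), (18, white, 19, Gamma, 38, 29), (19, green, 21, Alpha, 1, 15), (19, green, 21, Alpha, 23, 24), (27, red, 14, Beta, 14, 38), (35, grey, 14, Atlas, 4, 11), (36, white, 38, Alpha, 34, 18), (36, white, 38, Alpha, 38, 29), (39, white, 10, Nova, 34, 18), (39, white, 10, Nova, 38, 29)}
(Catalog ⋈ Part) ⋈ Supplier (natural join on pname): {(18, white, 19, Gamma, 34, 18, Bo), (18, white, 19, Gamma, 38, 29, Bo), (19, green, 21, Alpha, 1, 15, Jo), (19, green, 21, Alpha, 1, 15, Rae), (19, green, 21, Alpha, 23, 24, Jo), (19, green, 21, Alpha, 23, 24, Rae), (36, white, 38, Alpha, 34, 18, Jo), (36, white, 38, Alpha, 34, 18, Rae), (36, white, 38, Alpha, 38, 29, Jo), (36, white, 38, Alpha, 38, 29, Rae), (39, white, 10, Nova, 34, 18, Vic), (39, white, 10, Nova, 38, 29, Vic)}
Filtering on color ≠ white leaves {(19, green, 21, Alpha, 1, 15, Jo), (19, green, 21, Alpha, 1, 15, Rae), (19, green, 21, Alpha, 23, 24, Jo), (19, green, 21, Alpha, 23, 24, Rae)}.
π[sname, cost, qty, pid, pname, color]: project onto (sname, cost, qty, pid, pname, color) → {(Jo, 21, 19, 15, Alpha, green), (Jo, 21, 19, 24, Alpha, green), (Rae, 21, 19, 15, Alpha, green), (Rae, 21, 19, 24, Alpha, green)}
Filtering on pid ≤ 15 ∧ sname ≠ Jo leaves {(Rae, 21, 19, 15, Alpha, green)}.
π[cost, color]: project onto (cost, color) → {(21, green)}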